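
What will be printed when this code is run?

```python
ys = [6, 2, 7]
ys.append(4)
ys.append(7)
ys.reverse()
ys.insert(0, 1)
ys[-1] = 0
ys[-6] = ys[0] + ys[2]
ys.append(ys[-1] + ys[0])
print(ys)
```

[5, 7, 4, 7, 2, 0, 5]

append 4 → [6, 2, 7, 4]
append 7 → [6, 2, 7, 4, 7]
reverse → [7, 4, 7, 2, 6]
insert 1 at 0 → [1, 7, 4, 7, 2, 6]
ys[-1] = 0 → [1, 7, 4, 7, 2, 0]
ys[-6] = ys[0]+ys[2] = 1+4 = 5 → [5, 7, 4, 7, 2, 0]
append ys[-1]+ys[0] = 0+5 = 5 → [5, 7, 4, 7, 2, 0, 5]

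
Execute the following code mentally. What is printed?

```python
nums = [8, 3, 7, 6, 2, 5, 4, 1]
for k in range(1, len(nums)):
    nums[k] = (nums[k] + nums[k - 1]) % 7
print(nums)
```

k=1: nums[1] = (3+8)%7 = 4 → [8, 4, 7, 6, 2, 5, 4, 1]
k=2: nums[2] = (7+4)%7 = 4 → [8, 4, 4, 6, 2, 5, 4, 1]
k=3: nums[3] = (6+4)%7 = 3 → [8, 4, 4, 3, 2, 5, 4, 1]
k=4: nums[4] = (2+3)%7 = 5 → [8, 4, 4, 3, 5, 5, 4, 1]
k=5: nums[5] = (5+5)%7 = 3 → [8, 4, 4, 3, 5, 3, 4, 1]
k=6: nums[6] = (4+3)%7 = 0 → [8, 4, 4, 3, 5, 3, 0, 1]
k=7: nums[7] = (1+0)%7 = 1 → [8, 4, 4, 3, 5, 3, 0, 1]

[8, 4, 4, 3, 5, 3, 0, 1]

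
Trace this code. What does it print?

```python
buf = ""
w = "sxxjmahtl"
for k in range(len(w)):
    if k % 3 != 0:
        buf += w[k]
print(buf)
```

xxmatl

k=0: skip
k=1: add 'x' → 'x'
k=2: add 'x' → 'xx'
k=3: skip
k=4: add 'm' → 'xxm'
k=5: add 'a' → 'xxma'
k=6: skip
k=7: add 't' → 'xxmat'
k=8: add 'l' → 'xxmatl'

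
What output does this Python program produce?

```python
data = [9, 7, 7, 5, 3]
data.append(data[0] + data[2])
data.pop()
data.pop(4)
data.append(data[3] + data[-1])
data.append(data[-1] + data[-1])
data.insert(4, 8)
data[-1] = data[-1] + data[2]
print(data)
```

[9, 7, 7, 5, 8, 10, 27]

append data[0]+data[2] = 9+7 = 16 → [9, 7, 7, 5, 3, 16]
pop() removes 16 → [9, 7, 7, 5, 3]
pop(4) removes 3 → [9, 7, 7, 5]
append data[3]+data[-1] = 5+5 = 10 → [9, 7, 7, 5, 10]
append data[-1]+data[-1] = 10+10 = 20 → [9, 7, 7, 5, 10, 20]
insert 8 at 4 → [9, 7, 7, 5, 8, 10, 20]
data[-1] = data[-1]+data[2] = 20+7 = 27 → [9, 7, 7, 5, 8, 10, 27]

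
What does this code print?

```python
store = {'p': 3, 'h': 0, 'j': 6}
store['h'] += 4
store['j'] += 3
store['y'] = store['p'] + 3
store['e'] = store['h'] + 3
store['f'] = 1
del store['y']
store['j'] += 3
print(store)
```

store['h'] = 0+4 = 4 → {'p': 3, 'h': 4, 'j': 6}
store['j'] = 6+3 = 9 → {'p': 3, 'h': 4, 'j': 9}
store['y'] = store['p']+3 = 6 → {'p': 3, 'h': 4, 'j': 9, 'y': 6}
store['e'] = store['h']+3 = 7 → {'p': 3, 'h': 4, 'j': 9, 'y': 6, 'e': 7}
store['f'] = 1 → {'p': 3, 'h': 4, 'j': 9, 'y': 6, 'e': 7, 'f': 1}
del 'y' → {'p': 3, 'h': 4, 'j': 9, 'e': 7, 'f': 1}
store['j'] = 9+3 = 12 → {'p': 3, 'h': 4, 'j': 12, 'e': 7, 'f': 1}

{'p': 3, 'h': 4, 'j': 12, 'e': 7, 'f': 1}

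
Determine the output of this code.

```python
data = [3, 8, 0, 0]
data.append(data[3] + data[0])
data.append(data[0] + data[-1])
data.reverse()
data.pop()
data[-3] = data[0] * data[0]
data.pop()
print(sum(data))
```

append data[3]+data[0] = 0+3 = 3 → [3, 8, 0, 0, 3]
append data[0]+data[-1] = 3+3 = 6 → [3, 8, 0, 0, 3, 6]
reverse → [6, 3, 0, 0, 8, 3]
pop() removes 3 → [6, 3, 0, 0, 8]
data[-3] = data[0]*data[0] = 6*6 = 36 → [6, 3, 36, 0, 8]
pop() removes 8 → [6, 3, 36, 0]
sum = 45

45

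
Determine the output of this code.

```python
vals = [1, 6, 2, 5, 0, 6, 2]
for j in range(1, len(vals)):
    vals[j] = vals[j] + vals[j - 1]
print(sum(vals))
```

87

j=1: vals[1] = 6+1 = 7 → [1, 7, 2, 5, 0, 6, 2]
j=2: vals[2] = 2+7 = 9 → [1, 7, 9, 5, 0, 6, 2]
j=3: vals[3] = 5+9 = 14 → [1, 7, 9, 14, 0, 6, 2]
j=4: vals[4] = 0+14 = 14 → [1, 7, 9, 14, 14, 6, 2]
j=5: vals[5] = 6+14 = 20 → [1, 7, 9, 14, 14, 20, 2]
j=6: vals[6] = 2+20 = 22 → [1, 7, 9, 14, 14, 20, 22]
sum = 87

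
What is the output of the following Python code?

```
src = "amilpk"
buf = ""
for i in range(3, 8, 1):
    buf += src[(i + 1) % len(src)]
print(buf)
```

i=3: add src[4]='p' → 'p'
i=4: add src[5]='k' → 'pk'
i=5: add src[0]='a' → 'pka'
i=6: add src[1]='m' → 'pkam'
i=7: add src[2]='i' → 'pkami'

pkami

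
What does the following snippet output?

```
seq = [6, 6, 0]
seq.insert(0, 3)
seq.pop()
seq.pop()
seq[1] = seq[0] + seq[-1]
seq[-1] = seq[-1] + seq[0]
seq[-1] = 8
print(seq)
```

[3, 8]

insert 3 at 0 → [3, 6, 6, 0]
pop() removes 0 → [3, 6, 6]
pop() removes 6 → [3, 6]
seq[1] = seq[0]+seq[-1] = 3+6 = 9 → [3, 9]
seq[-1] = seq[-1]+seq[0] = 9+3 = 12 → [3, 12]
seq[-1] = 8 → [3, 8]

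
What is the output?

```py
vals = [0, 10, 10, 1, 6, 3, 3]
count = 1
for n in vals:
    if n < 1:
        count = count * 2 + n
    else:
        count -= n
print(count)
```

n=0: <1, count = 1*2+0 = 2
n=10: not <1, count = 2-10 = -8
n=10: not <1, count = (-8)-10 = -18
n=1: not <1, count = (-18)-1 = -19
n=6: not <1, count = (-19)-6 = -25
n=3: not <1, count = (-25)-3 = -28
n=3: not <1, count = (-28)-3 = -31

-31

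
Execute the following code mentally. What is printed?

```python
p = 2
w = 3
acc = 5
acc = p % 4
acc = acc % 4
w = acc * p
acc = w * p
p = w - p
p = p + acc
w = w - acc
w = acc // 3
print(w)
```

2

acc = 2%4 = 2
acc = 2%4 = 2
w = 2*2 = 4
acc = 4*2 = 8
p = 4-2 = 2
p = 2+8 = 10
w = 4-8 = -4
w = 8//3 = 2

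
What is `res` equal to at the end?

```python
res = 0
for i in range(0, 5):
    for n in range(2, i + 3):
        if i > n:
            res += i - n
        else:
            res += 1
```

i=0,n=2: not 0>2, res = 0+1 = 1
i=1,n=2: not 1>2, res = 1+1 = 2
i=1,n=3: not 1>3, res = 2+1 = 3
i=2,n=2: not 2>2, res = 3+1 = 4
i=2,n=3: not 2>3, res = 4+1 = 5
i=2,n=4: not 2>4, res = 5+1 = 6
i=3,n=2: 3>2, res = 6+1 = 7
i=3,n=3: not 3>3, res = 7+1 = 8
i=3,n=4: not 3>4, res = 8+1 = 9
i=3,n=5: not 3>5, res = 9+1 = 10
i=4,n=2: 4>2, res = 10+2 = 12
i=4,n=3: 4>3, res = 12+1 = 13
i=4,n=4: not 4>4, res = 13+1 = 14
i=4,n=5: not 4>5, res = 14+1 = 15
i=4,n=6: not 4>6, res = 15+1 = 16

16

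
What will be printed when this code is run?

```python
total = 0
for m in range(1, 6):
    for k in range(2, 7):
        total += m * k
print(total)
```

m=1,k=2: total = 0+2 = 2
m=1,k=3: total = 2+3 = 5
m=1,k=4: total = 5+4 = 9
m=1,k=5: total = 9+5 = 14
m=1,k=6: total = 14+6 = 20
m=2,k=2: total = 20+4 = 24
m=2,k=3: total = 24+6 = 30
m=2,k=4: total = 30+8 = 38
m=2,k=5: total = 38+10 = 48
m=2,k=6: total = 48+12 = 60
m=3,k=2: total = 60+6 = 66
m=3,k=3: total = 66+9 = 75
m=3,k=4: total = 75+12 = 87
m=3,k=5: total = 87+15 = 102
m=3,k=6: total = 102+18 = 120
m=4,k=2: total = 120+8 = 128
m=4,k=3: total = 128+12 = 140
m=4,k=4: total = 140+16 = 156
m=4,k=5: total = 156+20 = 176
m=4,k=6: total = 176+24 = 200
m=5,k=2: total = 200+10 = 210
m=5,k=3: total = 210+15 = 225
m=5,k=4: total = 225+20 = 245
m=5,k=5: total = 245+25 = 270
m=5,k=6: total = 270+30 = 300

300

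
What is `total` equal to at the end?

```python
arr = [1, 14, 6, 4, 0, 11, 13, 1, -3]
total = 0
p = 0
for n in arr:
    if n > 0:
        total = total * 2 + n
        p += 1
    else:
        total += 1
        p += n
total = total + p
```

n=1: >0, total = 0*2+1 = 1; p=1
n=14: >0, total = 1*2+14 = 16; p=2
n=6: >0, total = 16*2+6 = 38; p=3
n=4: >0, total = 38*2+4 = 80; p=4
n=0: not >0, total = 80+1 = 81; p=4
n=11: >0, total = 81*2+11 = 173; p=5
n=13: >0, total = 173*2+13 = 359; p=6
n=1: >0, total = 359*2+1 = 719; p=7
n=-3: not >0, total = 719+1 = 720; p=4
total+p = 720+4 = 724

724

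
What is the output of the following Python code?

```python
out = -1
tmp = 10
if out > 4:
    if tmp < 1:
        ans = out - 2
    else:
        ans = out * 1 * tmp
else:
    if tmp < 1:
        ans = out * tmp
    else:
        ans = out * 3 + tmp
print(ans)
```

out=-1, tmp=10
out > 4 is False; tmp < 1 is False
→ ans = out * 3 + tmp = 7

7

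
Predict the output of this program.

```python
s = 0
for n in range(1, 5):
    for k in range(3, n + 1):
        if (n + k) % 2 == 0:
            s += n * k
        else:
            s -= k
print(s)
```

n=3,k=3: even sum, s = 0+9 = 9
n=4,k=3: odd sum, s = 9-3 = 6
n=4,k=4: even sum, s = 6+16 = 22

22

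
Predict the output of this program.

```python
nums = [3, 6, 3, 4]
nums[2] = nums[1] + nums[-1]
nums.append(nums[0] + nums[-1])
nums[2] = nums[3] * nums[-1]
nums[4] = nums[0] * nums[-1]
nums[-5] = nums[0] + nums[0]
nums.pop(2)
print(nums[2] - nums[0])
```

nums[2] = nums[1]+nums[-1] = 6+4 = 10 → [3, 6, 10, 4]
append nums[0]+nums[-1] = 3+4 = 7 → [3, 6, 10, 4, 7]
nums[2] = nums[3]*nums[-1] = 4*7 = 28 → [3, 6, 28, 4, 7]
nums[4] = nums[0]*nums[-1] = 3*7 = 21 → [3, 6, 28, 4, 21]
nums[-5] = nums[0]+nums[0] = 3+3 = 6 → [6, 6, 28, 4, 21]
pop(2) removes 28 → [6, 6, 4, 21]
nums[2]-nums[0] = 4-6 = -2

-2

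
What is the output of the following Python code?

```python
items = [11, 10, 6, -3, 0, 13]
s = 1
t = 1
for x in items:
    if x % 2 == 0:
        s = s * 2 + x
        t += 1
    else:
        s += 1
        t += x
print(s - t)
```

x=11: not even, s = 1+1 = 2; t=12
x=10: even, s = 2*2+10 = 14; t=13
x=6: even, s = 14*2+6 = 34; t=14
x=-3: not even, s = 34+1 = 35; t=11
x=0: even, s = 35*2+0 = 70; t=12
x=13: not even, s = 70+1 = 71; t=25
s-t = 71-25 = 46

46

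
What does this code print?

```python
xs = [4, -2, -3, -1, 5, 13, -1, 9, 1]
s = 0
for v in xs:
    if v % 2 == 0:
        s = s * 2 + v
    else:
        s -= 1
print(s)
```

-1

v=4: even, s = 0*2+4 = 4
v=-2: even, s = 4*2+(-2) = 6
v=-3: not even, s = 6-1 = 5
v=-1: not even, s = 5-1 = 4
v=5: not even, s = 4-1 = 3
v=13: not even, s = 3-1 = 2
v=-1: not even, s = 2-1 = 1
v=9: not even, s = 1-1 = 0
v=1: not even, s = 0-1 = -1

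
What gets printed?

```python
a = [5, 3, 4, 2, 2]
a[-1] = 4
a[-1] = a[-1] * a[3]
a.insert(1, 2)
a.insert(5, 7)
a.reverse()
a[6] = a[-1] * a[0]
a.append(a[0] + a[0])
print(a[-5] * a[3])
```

a[-1] = 4 → [5, 3, 4, 2, 4]
a[-1] = a[-1]*a[3] = 4*2 = 8 → [5, 3, 4, 2, 8]
insert 2 at 1 → [5, 2, 3, 4, 2, 8]
insert 7 at 5 → [5, 2, 3, 4, 2, 7, 8]
reverse → [8, 7, 2, 4, 3, 2, 5]
a[6] = a[-1]*a[0] = 5*8 = 40 → [8, 7, 2, 4, 3, 2, 40]
append a[0]+a[0] = 8+8 = 16 → [8, 7, 2, 4, 3, 2, 40, 16]
a[-5]*a[3] = 4*4 = 16

16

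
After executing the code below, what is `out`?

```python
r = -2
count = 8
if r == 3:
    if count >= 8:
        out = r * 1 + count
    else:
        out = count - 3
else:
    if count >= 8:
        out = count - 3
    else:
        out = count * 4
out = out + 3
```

r=-2, count=8
r == 3 is False; count >= 8 is True
→ out = count - 3 = 5
out = 5+3 = 8

8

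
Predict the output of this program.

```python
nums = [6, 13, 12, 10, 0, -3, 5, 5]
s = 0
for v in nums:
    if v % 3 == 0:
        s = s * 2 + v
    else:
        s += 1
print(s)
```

v=6: %3==0, s = 0*2+6 = 6
v=13: not %3==0, s = 6+1 = 7
v=12: %3==0, s = 7*2+12 = 26
v=10: not %3==0, s = 26+1 = 27
v=0: %3==0, s = 27*2+0 = 54
v=-3: %3==0, s = 54*2+(-3) = 105
v=5: not %3==0, s = 105+1 = 106
v=5: not %3==0, s = 106+1 = 107

107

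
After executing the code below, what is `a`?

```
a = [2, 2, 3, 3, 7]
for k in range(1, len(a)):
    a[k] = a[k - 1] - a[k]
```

k=1: a[1] = 2-2 = 0 → [2, 0, 3, 3, 7]
k=2: a[2] = 0-3 = -3 → [2, 0, -3, 3, 7]
k=3: a[3] = (-3)-3 = -6 → [2, 0, -3, -6, 7]
k=4: a[4] = (-6)-7 = -13 → [2, 0, -3, -6, -13]

[2, 0, -3, -6, -13]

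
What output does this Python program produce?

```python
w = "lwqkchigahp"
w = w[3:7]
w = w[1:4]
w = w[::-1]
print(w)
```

slice [3:7] → 'kchi'
slice [1:4] → 'chi'
reverse → 'ihc'

ihc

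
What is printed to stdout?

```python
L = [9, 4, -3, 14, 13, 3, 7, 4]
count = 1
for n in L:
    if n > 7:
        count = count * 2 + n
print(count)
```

85

n=9: >7, count = 1*2+9 = 11
n=4: not >7
n=-3: not >7
n=14: >7, count = 11*2+14 = 36
n=13: >7, count = 36*2+13 = 85
n=3: not >7
n=7: not >7
n=4: not >7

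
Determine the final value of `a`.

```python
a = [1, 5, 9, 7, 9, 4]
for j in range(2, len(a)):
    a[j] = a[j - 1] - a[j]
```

[1, 5, -4, -11, -20, -24]

j=2: a[2] = 5-9 = -4 → [1, 5, -4, 7, 9, 4]
j=3: a[3] = (-4)-7 = -11 → [1, 5, -4, -11, 9, 4]
j=4: a[4] = (-11)-9 = -20 → [1, 5, -4, -11, -20, 4]
j=5: a[5] = (-20)-4 = -24 → [1, 5, -4, -11, -20, -24]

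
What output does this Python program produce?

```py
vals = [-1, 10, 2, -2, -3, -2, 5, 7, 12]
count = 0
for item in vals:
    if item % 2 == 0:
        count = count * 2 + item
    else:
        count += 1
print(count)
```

216

item=-1: not even, count = 0+1 = 1
item=10: even, count = 1*2+10 = 12
item=2: even, count = 12*2+2 = 26
item=-2: even, count = 26*2+(-2) = 50
item=-3: not even, count = 50+1 = 51
item=-2: even, count = 51*2+(-2) = 100
item=5: not even, count = 100+1 = 101
item=7: not even, count = 101+1 = 102
item=12: even, count = 102*2+12 = 216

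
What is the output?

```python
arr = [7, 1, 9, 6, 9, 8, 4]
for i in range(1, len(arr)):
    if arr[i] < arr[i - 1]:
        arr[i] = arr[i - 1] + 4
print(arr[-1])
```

i=1: 1<7, arr[1] = 7+4 = 11 → [7, 11, 9, 6, 9, 8, 4]
i=2: 9<11, arr[2] = 11+4 = 15 → [7, 11, 15, 6, 9, 8, 4]
i=3: 6<15, arr[3] = 15+4 = 19 → [7, 11, 15, 19, 9, 8, 4]
i=4: 9<19, arr[4] = 19+4 = 23 → [7, 11, 15, 19, 23, 8, 4]
i=5: 8<23, arr[5] = 23+4 = 27 → [7, 11, 15, 19, 23, 27, 4]
i=6: 4<27, arr[6] = 27+4 = 31 → [7, 11, 15, 19, 23, 27, 31]

31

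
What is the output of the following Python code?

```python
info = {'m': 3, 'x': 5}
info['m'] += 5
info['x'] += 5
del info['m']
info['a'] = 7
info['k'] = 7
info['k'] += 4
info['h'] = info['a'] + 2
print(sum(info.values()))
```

info['m'] = 3+5 = 8 → {'m': 8, 'x': 5}
info['x'] = 5+5 = 10 → {'m': 8, 'x': 10}
del 'm' → {'x': 10}
info['a'] = 7 → {'x': 10, 'a': 7}
info['k'] = 7 → {'x': 10, 'a': 7, 'k': 7}
info['k'] = 7+4 = 11 → {'x': 10, 'a': 7, 'k': 11}
info['h'] = info['a']+2 = 9 → {'x': 10, 'a': 7, 'k': 11, 'h': 9}
sum of values = 37

37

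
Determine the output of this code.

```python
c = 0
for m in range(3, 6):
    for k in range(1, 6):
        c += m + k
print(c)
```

m=3,k=1: c = 0+4 = 4
m=3,k=2: c = 4+5 = 9
m=3,k=3: c = 9+6 = 15
m=3,k=4: c = 15+7 = 22
m=3,k=5: c = 22+8 = 30
m=4,k=1: c = 30+5 = 35
m=4,k=2: c = 35+6 = 41
m=4,k=3: c = 41+7 = 48
m=4,k=4: c = 48+8 = 56
m=4,k=5: c = 56+9 = 65
m=5,k=1: c = 65+6 = 71
m=5,k=2: c = 71+7 = 78
m=5,k=3: c = 78+8 = 86
m=5,k=4: c = 86+9 = 95
m=5,k=5: c = 95+10 = 105

105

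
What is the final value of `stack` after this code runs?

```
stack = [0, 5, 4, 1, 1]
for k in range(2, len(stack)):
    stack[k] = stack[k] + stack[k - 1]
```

[0, 5, 9, 10, 11]

k=2: stack[2] = 4+5 = 9 → [0, 5, 9, 1, 1]
k=3: stack[3] = 1+9 = 10 → [0, 5, 9, 10, 1]
k=4: stack[4] = 1+10 = 11 → [0, 5, 9, 10, 11]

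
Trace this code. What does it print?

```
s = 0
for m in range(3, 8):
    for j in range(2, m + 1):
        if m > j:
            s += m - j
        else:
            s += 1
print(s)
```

m=3,j=2: 3>2, s = 0+1 = 1
m=3,j=3: not 3>3, s = 1+1 = 2
m=4,j=2: 4>2, s = 2+2 = 4
m=4,j=3: 4>3, s = 4+1 = 5
m=4,j=4: not 4>4, s = 5+1 = 6
m=5,j=2: 5>2, s = 6+3 = 9
m=5,j=3: 5>3, s = 9+2 = 11
m=5,j=4: 5>4, s = 11+1 = 12
m=5,j=5: not 5>5, s = 12+1 = 13
m=6,j=2: 6>2, s = 13+4 = 17
m=6,j=3: 6>3, s = 17+3 = 20
m=6,j=4: 6>4, s = 20+2 = 22
m=6,j=5: 6>5, s = 22+1 = 23
m=6,j=6: not 6>6, s = 23+1 = 24
m=7,j=2: 7>2, s = 24+5 = 29
m=7,j=3: 7>3, s = 29+4 = 33
m=7,j=4: 7>4, s = 33+3 = 36
m=7,j=5: 7>5, s = 36+2 = 38
m=7,j=6: 7>6, s = 38+1 = 39
m=7,j=7: not 7>7, s = 39+1 = 40

40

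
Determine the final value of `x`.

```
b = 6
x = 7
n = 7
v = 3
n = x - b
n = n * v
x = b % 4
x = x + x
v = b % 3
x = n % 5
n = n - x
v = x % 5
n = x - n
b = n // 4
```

n = 7-6 = 1
n = 1*3 = 3
x = 6%4 = 2
x = 2+2 = 4
v = 6%3 = 0
x = 3%5 = 3
n = 3-3 = 0
v = 3%5 = 3
n = 3-0 = 3
b = 3//4 = 0

3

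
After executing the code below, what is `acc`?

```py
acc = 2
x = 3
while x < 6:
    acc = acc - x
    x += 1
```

x=3: acc = 2-3 = -1
x=4: acc = (-1)-4 = -5
x=5: acc = (-5)-5 = -10

-10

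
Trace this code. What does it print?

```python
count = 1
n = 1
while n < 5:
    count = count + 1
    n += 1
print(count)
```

n=1: count = 1+1 = 2
n=2: count = 2+1 = 3
n=3: count = 3+1 = 4
n=4: count = 4+1 = 5

5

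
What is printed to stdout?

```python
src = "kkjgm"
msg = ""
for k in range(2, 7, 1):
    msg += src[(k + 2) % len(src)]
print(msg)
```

k=2: add src[4]='m' → 'm'
k=3: add src[0]='k' → 'mk'
k=4: add src[1]='k' → 'mkk'
k=5: add src[2]='j' → 'mkkj'
k=6: add src[3]='g' → 'mkkjg'

mkkjg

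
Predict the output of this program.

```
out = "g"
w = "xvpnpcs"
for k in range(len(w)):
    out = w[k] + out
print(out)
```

k=0: prepend 'x' → 'xg'
k=1: prepend 'v' → 'vxg'
k=2: prepend 'p' → 'pvxg'
k=3: prepend 'n' → 'npvxg'
k=4: prepend 'p' → 'pnpvxg'
k=5: prepend 'c' → 'cpnpvxg'
k=6: prepend 's' → 'scpnpvxg'

scpnpvxg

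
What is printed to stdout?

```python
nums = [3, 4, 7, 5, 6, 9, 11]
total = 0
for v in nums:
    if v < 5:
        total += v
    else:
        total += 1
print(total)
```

v=3: <5, total = 0+3 = 3
v=4: <5, total = 3+4 = 7
v=7: not <5, total = 7+1 = 8
v=5: not <5, total = 8+1 = 9
v=6: not <5, total = 9+1 = 10
v=9: not <5, total = 10+1 = 11
v=11: not <5, total = 11+1 = 12

12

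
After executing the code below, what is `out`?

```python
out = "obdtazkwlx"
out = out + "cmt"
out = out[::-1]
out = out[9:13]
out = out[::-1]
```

+ 'cmt' → 'obdtazkwlxcmt'
reverse → 'tmcxlwkzatdbo'
slice [9:13] → 'tdbo'
reverse → 'obdt'

'obdt'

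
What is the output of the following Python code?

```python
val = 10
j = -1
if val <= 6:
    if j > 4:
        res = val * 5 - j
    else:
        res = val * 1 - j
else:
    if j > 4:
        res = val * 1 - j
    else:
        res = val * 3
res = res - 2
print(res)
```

28

val=10, j=-1
val <= 6 is False; j > 4 is False
→ res = val * 3 = 30
res = 30-2 = 28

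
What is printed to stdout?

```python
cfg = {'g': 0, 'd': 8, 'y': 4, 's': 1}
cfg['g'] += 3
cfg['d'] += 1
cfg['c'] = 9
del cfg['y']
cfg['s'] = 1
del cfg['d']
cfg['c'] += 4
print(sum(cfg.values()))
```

cfg['g'] = 0+3 = 3 → {'g': 3, 'd': 8, 'y': 4, 's': 1}
cfg['d'] = 8+1 = 9 → {'g': 3, 'd': 9, 'y': 4, 's': 1}
cfg['c'] = 9 → {'g': 3, 'd': 9, 'y': 4, 's': 1, 'c': 9}
del 'y' → {'g': 3, 'd': 9, 's': 1, 'c': 9}
cfg['s'] = 1 → {'g': 3, 'd': 9, 's': 1, 'c': 9}
del 'd' → {'g': 3, 's': 1, 'c': 9}
cfg['c'] = 9+4 = 13 → {'g': 3, 's': 1, 'c': 13}
sum of values = 17

17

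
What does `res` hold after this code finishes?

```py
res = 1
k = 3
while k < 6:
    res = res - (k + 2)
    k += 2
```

-11

k=3: res = 1-5 = -4
k=5: res = (-4)-7 = -11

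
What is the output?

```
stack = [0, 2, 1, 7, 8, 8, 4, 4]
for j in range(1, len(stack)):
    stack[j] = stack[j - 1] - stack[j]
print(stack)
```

[0, -2, -3, -10, -18, -26, -30, -34]

j=1: stack[1] = 0-2 = -2 → [0, -2, 1, 7, 8, 8, 4, 4]
j=2: stack[2] = (-2)-1 = -3 → [0, -2, -3, 7, 8, 8, 4, 4]
j=3: stack[3] = (-3)-7 = -10 → [0, -2, -3, -10, 8, 8, 4, 4]
j=4: stack[4] = (-10)-8 = -18 → [0, -2, -3, -10, -18, 8, 4, 4]
j=5: stack[5] = (-18)-8 = -26 → [0, -2, -3, -10, -18, -26, 4, 4]
j=6: stack[6] = (-26)-4 = -30 → [0, -2, -3, -10, -18, -26, -30, 4]
j=7: stack[7] = (-30)-4 = -34 → [0, -2, -3, -10, -18, -26, -30, -34]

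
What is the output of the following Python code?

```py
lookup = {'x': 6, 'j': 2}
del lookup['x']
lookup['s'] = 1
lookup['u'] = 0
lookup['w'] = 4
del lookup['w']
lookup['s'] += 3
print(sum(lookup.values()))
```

del 'x' → {'j': 2}
lookup['s'] = 1 → {'j': 2, 's': 1}
lookup['u'] = 0 → {'j': 2, 's': 1, 'u': 0}
lookup['w'] = 4 → {'j': 2, 's': 1, 'u': 0, 'w': 4}
del 'w' → {'j': 2, 's': 1, 'u': 0}
lookup['s'] = 1+3 = 4 → {'j': 2, 's': 4, 'u': 0}
sum of values = 6

6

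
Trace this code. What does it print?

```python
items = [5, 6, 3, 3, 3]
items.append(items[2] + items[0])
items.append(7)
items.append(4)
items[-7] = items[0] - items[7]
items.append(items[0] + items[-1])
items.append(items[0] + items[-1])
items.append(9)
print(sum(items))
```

66

append items[2]+items[0] = 3+5 = 8 → [5, 6, 3, 3, 3, 8]
append 7 → [5, 6, 3, 3, 3, 8, 7]
append 4 → [5, 6, 3, 3, 3, 8, 7, 4]
items[-7] = items[0]-items[7] = 5-4 = 1 → [5, 1, 3, 3, 3, 8, 7, 4]
append items[0]+items[-1] = 5+4 = 9 → [5, 1, 3, 3, 3, 8, 7, 4, 9]
append items[0]+items[-1] = 5+9 = 14 → [5, 1, 3, 3, 3, 8, 7, 4, 9, 14]
append 9 → [5, 1, 3, 3, 3, 8, 7, 4, 9, 14, 9]
sum = 66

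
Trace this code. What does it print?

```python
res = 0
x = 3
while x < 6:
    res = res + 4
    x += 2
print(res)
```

x=3: res = 0+4 = 4
x=5: res = 4+4 = 8

8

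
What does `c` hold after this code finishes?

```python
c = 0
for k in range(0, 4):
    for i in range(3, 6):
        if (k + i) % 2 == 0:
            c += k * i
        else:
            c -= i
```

k=0,i=3: odd sum, c = 0-3 = -3
k=0,i=4: even sum, c = (-3)+0 = -3
k=0,i=5: odd sum, c = (-3)-5 = -8
k=1,i=3: even sum, c = (-8)+3 = -5
k=1,i=4: odd sum, c = (-5)-4 = -9
k=1,i=5: even sum, c = (-9)+5 = -4
k=2,i=3: odd sum, c = (-4)-3 = -7
k=2,i=4: even sum, c = (-7)+8 = 1
k=2,i=5: odd sum, c = 1-5 = -4
k=3,i=3: even sum, c = (-4)+9 = 5
k=3,i=4: odd sum, c = 5-4 = 1
k=3,i=5: even sum, c = 1+15 = 16

16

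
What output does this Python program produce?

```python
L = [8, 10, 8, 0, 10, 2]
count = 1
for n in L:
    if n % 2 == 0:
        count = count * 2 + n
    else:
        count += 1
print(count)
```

566

n=8: even, count = 1*2+8 = 10
n=10: even, count = 10*2+10 = 30
n=8: even, count = 30*2+8 = 68
n=0: even, count = 68*2+0 = 136
n=10: even, count = 136*2+10 = 282
n=2: even, count = 282*2+2 = 566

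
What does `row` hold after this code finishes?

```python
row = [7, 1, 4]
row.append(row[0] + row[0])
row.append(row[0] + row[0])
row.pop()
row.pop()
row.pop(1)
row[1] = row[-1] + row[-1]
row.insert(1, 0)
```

append row[0]+row[0] = 7+7 = 14 → [7, 1, 4, 14]
append row[0]+row[0] = 7+7 = 14 → [7, 1, 4, 14, 14]
pop() removes 14 → [7, 1, 4, 14]
pop() removes 14 → [7, 1, 4]
pop(1) removes 1 → [7, 4]
row[1] = row[-1]+row[-1] = 4+4 = 8 → [7, 8]
insert 0 at 1 → [7, 0, 8]

[7, 0, 8]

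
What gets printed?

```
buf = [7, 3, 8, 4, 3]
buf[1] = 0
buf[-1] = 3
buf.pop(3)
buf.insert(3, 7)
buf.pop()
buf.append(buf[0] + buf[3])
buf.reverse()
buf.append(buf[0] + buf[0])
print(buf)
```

[14, 7, 8, 0, 7, 28]

buf[1] = 0 → [7, 0, 8, 4, 3]
buf[-1] = 3 → [7, 0, 8, 4, 3]
pop(3) removes 4 → [7, 0, 8, 3]
insert 7 at 3 → [7, 0, 8, 7, 3]
pop() removes 3 → [7, 0, 8, 7]
append buf[0]+buf[3] = 7+7 = 14 → [7, 0, 8, 7, 14]
reverse → [14, 7, 8, 0, 7]
append buf[0]+buf[0] = 14+14 = 28 → [14, 7, 8, 0, 7, 28]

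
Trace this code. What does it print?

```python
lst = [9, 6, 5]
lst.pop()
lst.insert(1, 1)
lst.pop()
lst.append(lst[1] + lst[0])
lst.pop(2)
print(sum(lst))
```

10

pop() removes 5 → [9, 6]
insert 1 at 1 → [9, 1, 6]
pop() removes 6 → [9, 1]
append lst[1]+lst[0] = 1+9 = 10 → [9, 1, 10]
pop(2) removes 10 → [9, 1]
sum = 10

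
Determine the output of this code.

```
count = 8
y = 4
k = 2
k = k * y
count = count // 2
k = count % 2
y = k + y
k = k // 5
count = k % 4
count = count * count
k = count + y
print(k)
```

k = 2*4 = 8
count = 8//2 = 4
k = 4%2 = 0
y = 0+4 = 4
k = 0//5 = 0
count = 0%4 = 0
count = 0*0 = 0
k = 0+4 = 4

4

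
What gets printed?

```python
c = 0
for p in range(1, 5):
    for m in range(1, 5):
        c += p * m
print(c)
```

p=1,m=1: c = 0+1 = 1
p=1,m=2: c = 1+2 = 3
p=1,m=3: c = 3+3 = 6
p=1,m=4: c = 6+4 = 10
p=2,m=1: c = 10+2 = 12
p=2,m=2: c = 12+4 = 16
p=2,m=3: c = 16+6 = 22
p=2,m=4: c = 22+8 = 30
p=3,m=1: c = 30+3 = 33
p=3,m=2: c = 33+6 = 39
p=3,m=3: c = 39+9 = 48
p=3,m=4: c = 48+12 = 60
p=4,m=1: c = 60+4 = 64
p=4,m=2: c = 64+8 = 72
p=4,m=3: c = 72+12 = 84
p=4,m=4: c = 84+16 = 100

100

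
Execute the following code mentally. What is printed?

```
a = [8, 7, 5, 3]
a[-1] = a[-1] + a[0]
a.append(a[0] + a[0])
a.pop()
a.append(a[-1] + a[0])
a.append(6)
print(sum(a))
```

56

a[-1] = a[-1]+a[0] = 3+8 = 11 → [8, 7, 5, 11]
append a[0]+a[0] = 8+8 = 16 → [8, 7, 5, 11, 16]
pop() removes 16 → [8, 7, 5, 11]
append a[-1]+a[0] = 11+8 = 19 → [8, 7, 5, 11, 19]
append 6 → [8, 7, 5, 11, 19, 6]
sum = 56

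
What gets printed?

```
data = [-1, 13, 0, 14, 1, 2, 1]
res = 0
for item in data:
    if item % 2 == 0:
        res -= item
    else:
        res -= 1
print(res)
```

item=-1: not even, res = 0-1 = -1
item=13: not even, res = (-1)-1 = -2
item=0: even, res = (-2)-0 = -2
item=14: even, res = (-2)-14 = -16
item=1: not even, res = (-16)-1 = -17
item=2: even, res = (-17)-2 = -19
item=1: not even, res = (-19)-1 = -20

-20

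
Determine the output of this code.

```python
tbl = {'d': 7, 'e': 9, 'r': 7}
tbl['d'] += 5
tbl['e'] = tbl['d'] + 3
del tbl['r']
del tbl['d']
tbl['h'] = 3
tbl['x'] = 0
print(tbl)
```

{'e': 15, 'h': 3, 'x': 0}

tbl['d'] = 7+5 = 12 → {'d': 12, 'e': 9, 'r': 7}
tbl['e'] = tbl['d']+3 = 15 → {'d': 12, 'e': 15, 'r': 7}
del 'r' → {'d': 12, 'e': 15}
del 'd' → {'e': 15}
tbl['h'] = 3 → {'e': 15, 'h': 3}
tbl['x'] = 0 → {'e': 15, 'h': 3, 'x': 0}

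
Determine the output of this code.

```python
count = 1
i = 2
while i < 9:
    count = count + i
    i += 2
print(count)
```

i=2: count = 1+2 = 3
i=4: count = 3+4 = 7
i=6: count = 7+6 = 13
i=8: count = 13+8 = 21

21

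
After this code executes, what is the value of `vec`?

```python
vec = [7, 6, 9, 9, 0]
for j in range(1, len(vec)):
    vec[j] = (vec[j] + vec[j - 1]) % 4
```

j=1: vec[1] = (6+7)%4 = 1 → [7, 1, 9, 9, 0]
j=2: vec[2] = (9+1)%4 = 2 → [7, 1, 2, 9, 0]
j=3: vec[3] = (9+2)%4 = 3 → [7, 1, 2, 3, 0]
j=4: vec[4] = (0+3)%4 = 3 → [7, 1, 2, 3, 3]

[7, 1, 2, 3, 3]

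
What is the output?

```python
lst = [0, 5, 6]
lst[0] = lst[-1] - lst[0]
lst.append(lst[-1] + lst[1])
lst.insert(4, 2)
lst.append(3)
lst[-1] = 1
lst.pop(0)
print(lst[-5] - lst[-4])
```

-1

lst[0] = lst[-1]-lst[0] = 6-0 = 6 → [6, 5, 6]
append lst[-1]+lst[1] = 6+5 = 11 → [6, 5, 6, 11]
insert 2 at 4 → [6, 5, 6, 11, 2]
append 3 → [6, 5, 6, 11, 2, 3]
lst[-1] = 1 → [6, 5, 6, 11, 2, 1]
pop(0) removes 6 → [5, 6, 11, 2, 1]
lst[-5]-lst[-4] = 5-6 = -1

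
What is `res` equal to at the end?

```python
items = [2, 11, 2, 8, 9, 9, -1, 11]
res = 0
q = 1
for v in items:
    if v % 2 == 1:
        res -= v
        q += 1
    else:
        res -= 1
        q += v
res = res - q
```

v=2: not odd, res = 0-1 = -1; q=3
v=11: odd, res = (-1)-11 = -12; q=4
v=2: not odd, res = (-12)-1 = -13; q=6
v=8: not odd, res = (-13)-1 = -14; q=14
v=9: odd, res = (-14)-9 = -23; q=15
v=9: odd, res = (-23)-9 = -32; q=16
v=-1: odd, res = (-32)-(-1) = -31; q=17
v=11: odd, res = (-31)-11 = -42; q=18
res-q = (-42)-18 = -60

-60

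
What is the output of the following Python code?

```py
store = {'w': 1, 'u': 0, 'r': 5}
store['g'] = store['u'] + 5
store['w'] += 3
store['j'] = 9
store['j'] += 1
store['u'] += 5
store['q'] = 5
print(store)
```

store['g'] = store['u']+5 = 5 → {'w': 1, 'u': 0, 'r': 5, 'g': 5}
store['w'] = 1+3 = 4 → {'w': 4, 'u': 0, 'r': 5, 'g': 5}
store['j'] = 9 → {'w': 4, 'u': 0, 'r': 5, 'g': 5, 'j': 9}
store['j'] = 9+1 = 10 → {'w': 4, 'u': 0, 'r': 5, 'g': 5, 'j': 10}
store['u'] = 0+5 = 5 → {'w': 4, 'u': 5, 'r': 5, 'g': 5, 'j': 10}
store['q'] = 5 → {'w': 4, 'u': 5, 'r': 5, 'g': 5, 'j': 10, 'q': 5}

{'w': 4, 'u': 5, 'r': 5, 'g': 5, 'j': 10, 'q': 5}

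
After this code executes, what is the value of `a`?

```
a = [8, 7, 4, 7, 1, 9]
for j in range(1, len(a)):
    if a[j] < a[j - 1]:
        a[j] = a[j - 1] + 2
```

j=1: 7<8, a[1] = 8+2 = 10 → [8, 10, 4, 7, 1, 9]
j=2: 4<10, a[2] = 10+2 = 12 → [8, 10, 12, 7, 1, 9]
j=3: 7<12, a[3] = 12+2 = 14 → [8, 10, 12, 14, 1, 9]
j=4: 1<14, a[4] = 14+2 = 16 → [8, 10, 12, 14, 16, 9]
j=5: 9<16, a[5] = 16+2 = 18 → [8, 10, 12, 14, 16, 18]

[8, 10, 12, 14, 16, 18]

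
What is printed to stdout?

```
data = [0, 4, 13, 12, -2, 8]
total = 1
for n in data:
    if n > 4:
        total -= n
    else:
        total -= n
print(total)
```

n=0: not >4, total = 1-0 = 1
n=4: not >4, total = 1-4 = -3
n=13: >4, total = (-3)-13 = -16
n=12: >4, total = (-16)-12 = -28
n=-2: not >4, total = (-28)-(-2) = -26
n=8: >4, total = (-26)-8 = -34

-34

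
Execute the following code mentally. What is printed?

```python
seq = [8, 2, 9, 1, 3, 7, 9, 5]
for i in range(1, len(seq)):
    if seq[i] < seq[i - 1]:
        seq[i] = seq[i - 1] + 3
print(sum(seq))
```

i=1: 2<8, seq[1] = 8+3 = 11 → [8, 11, 9, 1, 3, 7, 9, 5]
i=2: 9<11, seq[2] = 11+3 = 14 → [8, 11, 14, 1, 3, 7, 9, 5]
i=3: 1<14, seq[3] = 14+3 = 17 → [8, 11, 14, 17, 3, 7, 9, 5]
i=4: 3<17, seq[4] = 17+3 = 20 → [8, 11, 14, 17, 20, 7, 9, 5]
i=5: 7<20, seq[5] = 20+3 = 23 → [8, 11, 14, 17, 20, 23, 9, 5]
i=6: 9<23, seq[6] = 23+3 = 26 → [8, 11, 14, 17, 20, 23, 26, 5]
i=7: 5<26, seq[7] = 26+3 = 29 → [8, 11, 14, 17, 20, 23, 26, 29]
sum = 148

148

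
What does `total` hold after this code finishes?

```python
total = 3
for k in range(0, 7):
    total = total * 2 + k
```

504

k=0: total = 3*2+0 = 6
k=1: total = 6*2+1 = 13
k=2: total = 13*2+2 = 28
k=3: total = 28*2+3 = 59
k=4: total = 59*2+4 = 122
k=5: total = 122*2+5 = 249
k=6: total = 249*2+6 = 504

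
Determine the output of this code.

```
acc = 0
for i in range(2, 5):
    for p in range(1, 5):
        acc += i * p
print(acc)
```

90

i=2,p=1: acc = 0+2 = 2
i=2,p=2: acc = 2+4 = 6
i=2,p=3: acc = 6+6 = 12
i=2,p=4: acc = 12+8 = 20
i=3,p=1: acc = 20+3 = 23
i=3,p=2: acc = 23+6 = 29
i=3,p=3: acc = 29+9 = 38
i=3,p=4: acc = 38+12 = 50
i=4,p=1: acc = 50+4 = 54
i=4,p=2: acc = 54+8 = 62
i=4,p=3: acc = 62+12 = 74
i=4,p=4: acc = 74+16 = 90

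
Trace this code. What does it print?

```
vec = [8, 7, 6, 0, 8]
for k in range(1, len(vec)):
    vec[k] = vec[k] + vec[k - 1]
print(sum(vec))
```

94

k=1: vec[1] = 7+8 = 15 → [8, 15, 6, 0, 8]
k=2: vec[2] = 6+15 = 21 → [8, 15, 21, 0, 8]
k=3: vec[3] = 0+21 = 21 → [8, 15, 21, 21, 8]
k=4: vec[4] = 8+21 = 29 → [8, 15, 21, 21, 29]
sum = 94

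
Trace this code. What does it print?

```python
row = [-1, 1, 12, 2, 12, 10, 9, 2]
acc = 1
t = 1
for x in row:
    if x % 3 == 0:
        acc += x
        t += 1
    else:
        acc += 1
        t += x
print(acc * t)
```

x=-1: not %3==0, acc = 1+1 = 2; t=0
x=1: not %3==0, acc = 2+1 = 3; t=1
x=12: %3==0, acc = 3+12 = 15; t=2
x=2: not %3==0, acc = 15+1 = 16; t=4
x=12: %3==0, acc = 16+12 = 28; t=5
x=10: not %3==0, acc = 28+1 = 29; t=15
x=9: %3==0, acc = 29+9 = 38; t=16
x=2: not %3==0, acc = 38+1 = 39; t=18
acc*t = 39*18 = 702

702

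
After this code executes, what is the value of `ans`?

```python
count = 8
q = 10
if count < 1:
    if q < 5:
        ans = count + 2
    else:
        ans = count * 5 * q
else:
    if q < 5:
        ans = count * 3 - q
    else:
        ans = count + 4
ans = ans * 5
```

60

count=8, q=10
count < 1 is False; q < 5 is False
→ ans = count + 4 = 12
ans = 12*5 = 60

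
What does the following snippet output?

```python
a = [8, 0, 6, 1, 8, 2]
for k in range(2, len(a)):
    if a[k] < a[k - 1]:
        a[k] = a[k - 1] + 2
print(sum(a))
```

k=2: 6>=0, unchanged → [8, 0, 6, 1, 8, 2]
k=3: 1<6, a[3] = 6+2 = 8 → [8, 0, 6, 8, 8, 2]
k=4: 8>=8, unchanged → [8, 0, 6, 8, 8, 2]
k=5: 2<8, a[5] = 8+2 = 10 → [8, 0, 6, 8, 8, 10]
sum = 40

40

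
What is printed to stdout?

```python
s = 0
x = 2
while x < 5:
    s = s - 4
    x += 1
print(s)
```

-12

x=2: s = 0-4 = -4
x=3: s = (-4)-4 = -8
x=4: s = (-8)-4 = -12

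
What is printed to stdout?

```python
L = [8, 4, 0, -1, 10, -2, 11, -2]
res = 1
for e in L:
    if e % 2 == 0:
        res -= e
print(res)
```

-17

e=8: even, res = 1-8 = -7
e=4: even, res = (-7)-4 = -11
e=0: even, res = (-11)-0 = -11
e=-1: not even
e=10: even, res = (-11)-10 = -21
e=-2: even, res = (-21)-(-2) = -19
e=11: not even
e=-2: even, res = (-19)-(-2) = -17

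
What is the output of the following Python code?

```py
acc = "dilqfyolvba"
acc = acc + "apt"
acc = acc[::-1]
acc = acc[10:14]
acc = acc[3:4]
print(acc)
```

+ 'apt' → 'dilqfyolvbaapt'
reverse → 'tpaabvloyfqlid'
slice [10:14] → 'qlid'
slice [3:4] → 'd'

d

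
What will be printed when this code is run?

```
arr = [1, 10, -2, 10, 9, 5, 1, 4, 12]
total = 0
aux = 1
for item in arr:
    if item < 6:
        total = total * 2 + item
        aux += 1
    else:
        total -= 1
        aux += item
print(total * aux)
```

item=1: <6, total = 0*2+1 = 1; aux=2
item=10: not <6, total = 1-1 = 0; aux=12
item=-2: <6, total = 0*2+(-2) = -2; aux=13
item=10: not <6, total = (-2)-1 = -3; aux=23
item=9: not <6, total = (-3)-1 = -4; aux=32
item=5: <6, total = (-4)*2+5 = -3; aux=33
item=1: <6, total = (-3)*2+1 = -5; aux=34
item=4: <6, total = (-5)*2+4 = -6; aux=35
item=12: not <6, total = (-6)-1 = -7; aux=47
total*aux = (-7)*47 = -329

-329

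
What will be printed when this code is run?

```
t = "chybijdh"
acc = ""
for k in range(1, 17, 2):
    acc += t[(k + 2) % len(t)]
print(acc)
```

k=1: add t[3]='b' → 'b'
k=3: add t[5]='j' → 'bj'
k=5: add t[7]='h' → 'bjh'
k=7: add t[1]='h' → 'bjhh'
k=9: add t[3]='b' → 'bjhhb'
k=11: add t[5]='j' → 'bjhhbj'
k=13: add t[7]='h' → 'bjhhbjh'
k=15: add t[1]='h' → 'bjhhbjhh'

bjhhbjhh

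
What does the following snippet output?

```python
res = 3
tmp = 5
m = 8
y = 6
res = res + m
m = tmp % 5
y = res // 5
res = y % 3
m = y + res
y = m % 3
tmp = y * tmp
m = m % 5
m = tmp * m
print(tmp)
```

res = 3+8 = 11
m = 5%5 = 0
y = 11//5 = 2
res = 2%3 = 2
m = 2+2 = 4
y = 4%3 = 1
tmp = 1*5 = 5
m = 4%5 = 4
m = 5*4 = 20

5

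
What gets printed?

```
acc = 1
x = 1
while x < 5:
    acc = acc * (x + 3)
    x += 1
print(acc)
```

840

x=1: acc = 1*4 = 4
x=2: acc = 4*5 = 20
x=3: acc = 20*6 = 120
x=4: acc = 120*7 = 840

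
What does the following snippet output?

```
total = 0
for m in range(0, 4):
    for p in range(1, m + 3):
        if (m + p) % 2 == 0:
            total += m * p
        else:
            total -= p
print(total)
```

m=0,p=1: odd sum, total = 0-1 = -1
m=0,p=2: even sum, total = (-1)+0 = -1
m=1,p=1: even sum, total = (-1)+1 = 0
m=1,p=2: odd sum, total = 0-2 = -2
m=1,p=3: even sum, total = (-2)+3 = 1
m=2,p=1: odd sum, total = 1-1 = 0
m=2,p=2: even sum, total = 0+4 = 4
m=2,p=3: odd sum, total = 4-3 = 1
m=2,p=4: even sum, total = 1+8 = 9
m=3,p=1: even sum, total = 9+3 = 12
m=3,p=2: odd sum, total = 12-2 = 10
m=3,p=3: even sum, total = 10+9 = 19
m=3,p=4: odd sum, total = 19-4 = 15
m=3,p=5: even sum, total = 15+15 = 30

30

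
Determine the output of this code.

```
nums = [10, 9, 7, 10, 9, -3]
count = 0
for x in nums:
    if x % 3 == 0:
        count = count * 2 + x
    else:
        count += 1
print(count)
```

x=10: not %3==0, count = 0+1 = 1
x=9: %3==0, count = 1*2+9 = 11
x=7: not %3==0, count = 11+1 = 12
x=10: not %3==0, count = 12+1 = 13
x=9: %3==0, count = 13*2+9 = 35
x=-3: %3==0, count = 35*2+(-3) = 67

67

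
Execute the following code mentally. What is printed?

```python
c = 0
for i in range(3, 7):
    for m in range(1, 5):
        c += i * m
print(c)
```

i=3,m=1: c = 0+3 = 3
i=3,m=2: c = 3+6 = 9
i=3,m=3: c = 9+9 = 18
i=3,m=4: c = 18+12 = 30
i=4,m=1: c = 30+4 = 34
i=4,m=2: c = 34+8 = 42
i=4,m=3: c = 42+12 = 54
i=4,m=4: c = 54+16 = 70
i=5,m=1: c = 70+5 = 75
i=5,m=2: c = 75+10 = 85
i=5,m=3: c = 85+15 = 100
i=5,m=4: c = 100+20 = 120
i=6,m=1: c = 120+6 = 126
i=6,m=2: c = 126+12 = 138
i=6,m=3: c = 138+18 = 156
i=6,m=4: c = 156+24 = 180

180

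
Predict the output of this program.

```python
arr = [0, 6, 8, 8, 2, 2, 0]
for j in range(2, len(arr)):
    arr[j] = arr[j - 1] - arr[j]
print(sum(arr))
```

j=2: arr[2] = 6-8 = -2 → [0, 6, -2, 8, 2, 2, 0]
j=3: arr[3] = (-2)-8 = -10 → [0, 6, -2, -10, 2, 2, 0]
j=4: arr[4] = (-10)-2 = -12 → [0, 6, -2, -10, -12, 2, 0]
j=5: arr[5] = (-12)-2 = -14 → [0, 6, -2, -10, -12, -14, 0]
j=6: arr[6] = (-14)-0 = -14 → [0, 6, -2, -10, -12, -14, -14]
sum = -46

-46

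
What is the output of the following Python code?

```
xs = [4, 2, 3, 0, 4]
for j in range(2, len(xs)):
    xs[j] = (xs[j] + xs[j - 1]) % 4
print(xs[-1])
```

1

j=2: xs[2] = (3+2)%4 = 1 → [4, 2, 1, 0, 4]
j=3: xs[3] = (0+1)%4 = 1 → [4, 2, 1, 1, 4]
j=4: xs[4] = (4+1)%4 = 1 → [4, 2, 1, 1, 1]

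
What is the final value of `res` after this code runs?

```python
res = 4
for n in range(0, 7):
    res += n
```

25

n=0: res = 4+0 = 4
n=1: res = 4+1 = 5
n=2: res = 5+2 = 7
n=3: res = 7+3 = 10
n=4: res = 10+4 = 14
n=5: res = 14+5 = 19
n=6: res = 19+6 = 25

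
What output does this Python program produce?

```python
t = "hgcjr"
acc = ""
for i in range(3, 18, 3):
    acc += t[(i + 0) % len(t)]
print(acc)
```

i=3: add t[3]='j' → 'j'
i=6: add t[1]='g' → 'jg'
i=9: add t[4]='r' → 'jgr'
i=12: add t[2]='c' → 'jgrc'
i=15: add t[0]='h' → 'jgrch'

jgrch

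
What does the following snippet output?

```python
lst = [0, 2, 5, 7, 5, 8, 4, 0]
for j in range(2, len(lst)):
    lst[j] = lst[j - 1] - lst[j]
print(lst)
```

[0, 2, -3, -10, -15, -23, -27, -27]

j=2: lst[2] = 2-5 = -3 → [0, 2, -3, 7, 5, 8, 4, 0]
j=3: lst[3] = (-3)-7 = -10 → [0, 2, -3, -10, 5, 8, 4, 0]
j=4: lst[4] = (-10)-5 = -15 → [0, 2, -3, -10, -15, 8, 4, 0]
j=5: lst[5] = (-15)-8 = -23 → [0, 2, -3, -10, -15, -23, 4, 0]
j=6: lst[6] = (-23)-4 = -27 → [0, 2, -3, -10, -15, -23, -27, 0]
j=7: lst[7] = (-27)-0 = -27 → [0, 2, -3, -10, -15, -23, -27, -27]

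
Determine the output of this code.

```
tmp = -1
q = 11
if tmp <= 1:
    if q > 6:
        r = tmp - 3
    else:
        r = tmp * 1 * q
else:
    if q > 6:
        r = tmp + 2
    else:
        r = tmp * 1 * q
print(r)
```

-4

tmp=-1, q=11
tmp <= 1 is True; q > 6 is True
→ r = tmp - 3 = -4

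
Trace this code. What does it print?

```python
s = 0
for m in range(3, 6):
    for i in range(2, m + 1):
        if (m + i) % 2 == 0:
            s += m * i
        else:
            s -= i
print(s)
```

m=3,i=2: odd sum, s = 0-2 = -2
m=3,i=3: even sum, s = (-2)+9 = 7
m=4,i=2: even sum, s = 7+8 = 15
m=4,i=3: odd sum, s = 15-3 = 12
m=4,i=4: even sum, s = 12+16 = 28
m=5,i=2: odd sum, s = 28-2 = 26
m=5,i=3: even sum, s = 26+15 = 41
m=5,i=4: odd sum, s = 41-4 = 37
m=5,i=5: even sum, s = 37+25 = 62

62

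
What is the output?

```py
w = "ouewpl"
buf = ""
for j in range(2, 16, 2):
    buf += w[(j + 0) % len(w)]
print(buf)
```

j=2: add w[2]='e' → 'e'
j=4: add w[4]='p' → 'ep'
j=6: add w[0]='o' → 'epo'
j=8: add w[2]='e' → 'epoe'
j=10: add w[4]='p' → 'epoep'
j=12: add w[0]='o' → 'epoepo'
j=14: add w[2]='e' → 'epoepoe'

epoepoe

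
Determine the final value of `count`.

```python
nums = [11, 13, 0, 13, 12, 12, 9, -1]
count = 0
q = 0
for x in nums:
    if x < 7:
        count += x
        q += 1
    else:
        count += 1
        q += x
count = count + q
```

77

x=11: not <7, count = 0+1 = 1; q=11
x=13: not <7, count = 1+1 = 2; q=24
x=0: <7, count = 2+0 = 2; q=25
x=13: not <7, count = 2+1 = 3; q=38
x=12: not <7, count = 3+1 = 4; q=50
x=12: not <7, count = 4+1 = 5; q=62
x=9: not <7, count = 5+1 = 6; q=71
x=-1: <7, count = 6+(-1) = 5; q=72
count+q = 5+72 = 77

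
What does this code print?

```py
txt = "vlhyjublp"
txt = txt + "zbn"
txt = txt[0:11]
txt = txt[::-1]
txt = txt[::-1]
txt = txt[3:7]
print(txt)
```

+ 'zbn' → 'vlhyjublpzbn'
slice [0:11] → 'vlhyjublpzb'
reverse → 'bzplbujyhlv'
reverse → 'vlhyjublpzb'
slice [3:7] → 'yjub'

yjub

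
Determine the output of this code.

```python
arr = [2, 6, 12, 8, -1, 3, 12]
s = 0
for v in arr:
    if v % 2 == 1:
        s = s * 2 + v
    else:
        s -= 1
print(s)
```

v=2: not odd, s = 0-1 = -1
v=6: not odd, s = (-1)-1 = -2
v=12: not odd, s = (-2)-1 = -3
v=8: not odd, s = (-3)-1 = -4
v=-1: odd, s = (-4)*2+(-1) = -9
v=3: odd, s = (-9)*2+3 = -15
v=12: not odd, s = (-15)-1 = -16

-16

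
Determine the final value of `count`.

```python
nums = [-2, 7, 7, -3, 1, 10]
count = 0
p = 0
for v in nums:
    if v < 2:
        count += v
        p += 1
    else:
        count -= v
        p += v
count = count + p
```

v=-2: <2, count = 0+(-2) = -2; p=1
v=7: not <2, count = (-2)-7 = -9; p=8
v=7: not <2, count = (-9)-7 = -16; p=15
v=-3: <2, count = (-16)+(-3) = -19; p=16
v=1: <2, count = (-19)+1 = -18; p=17
v=10: not <2, count = (-18)-10 = -28; p=27
count+p = (-28)+27 = -1

-1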